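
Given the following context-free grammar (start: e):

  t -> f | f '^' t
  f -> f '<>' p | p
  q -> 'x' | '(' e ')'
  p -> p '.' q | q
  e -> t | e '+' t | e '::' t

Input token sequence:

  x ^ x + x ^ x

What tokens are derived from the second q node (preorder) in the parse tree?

[e [e [t [f [p [q x]]] ^ [t [f [p [q x]]]]]] + [t [f [p [q x]]] ^ [t [f [p [q x]]]]]]

x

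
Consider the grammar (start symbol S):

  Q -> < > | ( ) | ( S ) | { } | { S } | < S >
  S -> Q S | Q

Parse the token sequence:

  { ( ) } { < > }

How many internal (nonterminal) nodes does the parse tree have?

[S [Q { [S [Q ( )]] }] [S [Q { [S [Q < >]] }]]]

8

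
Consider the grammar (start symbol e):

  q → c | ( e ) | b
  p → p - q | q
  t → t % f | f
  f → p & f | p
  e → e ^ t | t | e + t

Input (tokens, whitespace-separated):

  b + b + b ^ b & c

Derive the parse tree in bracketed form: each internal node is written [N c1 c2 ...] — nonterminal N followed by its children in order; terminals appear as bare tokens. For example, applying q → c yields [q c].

e
e ^ t
e + t ^ t
e + t + t ^ t
t + t + t ^ t
f + t + t ^ t
p + t + t ^ t
q + t + t ^ t
b + t + t ^ t
b + f + t ^ t
b + p + t ^ t
b + q + t ^ t
b + b + t ^ t
b + b + f ^ t
b + b + p ^ t
b + b + q ^ t
b + b + b ^ t
b + b + b ^ f
b + b + b ^ p & f
b + b + b ^ q & f
b + b + b ^ b & f
b + b + b ^ b & p
b + b + b ^ b & q
b + b + b ^ b & c

[e [e [e [e [t [f [p [q b]]]]] + [t [f [p [q b]]]]] + [t [f [p [q b]]]]] ^ [t [f [p [q b]] & [f [p [q c]]]]]]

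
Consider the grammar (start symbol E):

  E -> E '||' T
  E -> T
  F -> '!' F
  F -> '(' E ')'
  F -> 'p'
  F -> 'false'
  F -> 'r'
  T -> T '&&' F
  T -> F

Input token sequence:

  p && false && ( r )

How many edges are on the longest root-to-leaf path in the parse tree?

[E [T [T [T [F p]] && [F false]] && [F ( [E [T [F r]]] )]]]

6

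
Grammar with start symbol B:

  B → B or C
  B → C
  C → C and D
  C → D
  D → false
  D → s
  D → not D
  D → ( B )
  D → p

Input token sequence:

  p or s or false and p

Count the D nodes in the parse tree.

4

[B [B [B [C [D p]]] or [C [D s]]] or [C [C [D false]] and [D p]]]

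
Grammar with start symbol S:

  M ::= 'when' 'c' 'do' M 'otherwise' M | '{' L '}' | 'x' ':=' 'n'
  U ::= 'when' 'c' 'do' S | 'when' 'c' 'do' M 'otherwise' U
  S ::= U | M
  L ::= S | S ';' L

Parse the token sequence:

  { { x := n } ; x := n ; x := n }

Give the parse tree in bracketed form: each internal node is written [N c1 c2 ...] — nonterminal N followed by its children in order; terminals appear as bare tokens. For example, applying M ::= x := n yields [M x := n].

[S [M { [L [S [M { [L [S [M x := n]]] }]] ; [L [S [M x := n]] ; [L [S [M x := n]]]]] }]]

S
M
{ L }
{ S ; L }
{ M ; L }
{ { L } ; L }
{ { S } ; L }
{ { M } ; L }
{ { x := n } ; L }
{ { x := n } ; S ; L }
{ { x := n } ; M ; L }
{ { x := n } ; x := n ; L }
{ { x := n } ; x := n ; S }
{ { x := n } ; x := n ; M }
{ { x := n } ; x := n ; x := n }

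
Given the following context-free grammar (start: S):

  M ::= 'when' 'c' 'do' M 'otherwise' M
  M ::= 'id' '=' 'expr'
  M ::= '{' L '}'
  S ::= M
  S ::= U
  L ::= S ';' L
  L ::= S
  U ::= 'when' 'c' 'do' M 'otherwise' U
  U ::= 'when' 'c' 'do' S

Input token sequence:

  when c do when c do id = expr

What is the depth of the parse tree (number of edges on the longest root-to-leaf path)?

[S [U when c do [S [U when c do [S [M id = expr]]]]]]

6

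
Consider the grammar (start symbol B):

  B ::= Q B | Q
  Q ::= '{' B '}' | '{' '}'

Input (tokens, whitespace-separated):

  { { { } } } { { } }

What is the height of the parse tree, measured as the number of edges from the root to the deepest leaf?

[B [Q { [B [Q { [B [Q { }]] }]] }] [B [Q { [B [Q { }]] }]]]

6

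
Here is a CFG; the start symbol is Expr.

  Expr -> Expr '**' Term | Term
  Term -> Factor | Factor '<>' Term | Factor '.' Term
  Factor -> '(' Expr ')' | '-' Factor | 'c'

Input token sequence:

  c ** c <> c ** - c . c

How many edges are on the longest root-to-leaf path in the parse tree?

[Expr [Expr [Expr [Term [Factor c]]] ** [Term [Factor c] <> [Term [Factor c]]]] ** [Term [Factor - [Factor c]] . [Term [Factor c]]]]

5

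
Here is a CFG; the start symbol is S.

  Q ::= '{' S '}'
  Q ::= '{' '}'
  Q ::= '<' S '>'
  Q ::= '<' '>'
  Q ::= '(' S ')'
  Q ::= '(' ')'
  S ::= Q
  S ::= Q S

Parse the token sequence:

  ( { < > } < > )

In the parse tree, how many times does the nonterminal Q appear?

4

[S [Q ( [S [Q { [S [Q < >]] }] [S [Q < >]]] )]]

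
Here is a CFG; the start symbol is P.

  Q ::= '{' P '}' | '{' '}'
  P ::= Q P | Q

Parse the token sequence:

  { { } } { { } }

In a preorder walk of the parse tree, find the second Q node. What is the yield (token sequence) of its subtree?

[P [Q { [P [Q { }]] }] [P [Q { [P [Q { }]] }]]]

{ }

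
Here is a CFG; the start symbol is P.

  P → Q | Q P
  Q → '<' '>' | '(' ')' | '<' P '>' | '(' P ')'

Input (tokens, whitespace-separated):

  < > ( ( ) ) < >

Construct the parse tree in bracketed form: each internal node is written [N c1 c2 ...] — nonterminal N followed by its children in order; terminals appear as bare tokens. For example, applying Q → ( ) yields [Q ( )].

[P [Q < >] [P [Q ( [P [Q ( )]] )] [P [Q < >]]]]

P
Q P
< > P
< > Q P
< > ( P ) P
< > ( Q ) P
< > ( ( ) ) P
< > ( ( ) ) Q
< > ( ( ) ) < >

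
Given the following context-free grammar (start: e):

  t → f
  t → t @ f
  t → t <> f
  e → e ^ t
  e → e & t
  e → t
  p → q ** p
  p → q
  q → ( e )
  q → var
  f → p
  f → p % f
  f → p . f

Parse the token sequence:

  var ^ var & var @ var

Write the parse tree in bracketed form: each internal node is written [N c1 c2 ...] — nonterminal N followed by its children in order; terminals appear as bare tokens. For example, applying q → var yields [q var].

[e [e [e [t [f [p [q var]]]]] ^ [t [f [p [q var]]]]] & [t [t [f [p [q var]]]] @ [f [p [q var]]]]]

e
e & t
e ^ t & t
t ^ t & t
f ^ t & t
p ^ t & t
q ^ t & t
var ^ t & t
var ^ f & t
var ^ p & t
var ^ q & t
var ^ var & t
var ^ var & t @ f
var ^ var & f @ f
var ^ var & p @ f
var ^ var & q @ f
var ^ var & var @ f
var ^ var & var @ p
var ^ var & var @ q
var ^ var & var @ var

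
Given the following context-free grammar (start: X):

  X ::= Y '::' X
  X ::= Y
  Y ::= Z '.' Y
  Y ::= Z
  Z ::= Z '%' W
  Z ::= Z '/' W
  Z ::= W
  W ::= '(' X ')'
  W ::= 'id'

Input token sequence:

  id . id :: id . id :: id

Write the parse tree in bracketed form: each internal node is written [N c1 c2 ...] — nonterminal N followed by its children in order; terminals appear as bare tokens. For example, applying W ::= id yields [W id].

X
Y :: X
Z . Y :: X
W . Y :: X
id . Y :: X
id . Z :: X
id . W :: X
id . id :: X
id . id :: Y :: X
id . id :: Z . Y :: X
id . id :: W . Y :: X
id . id :: id . Y :: X
id . id :: id . Z :: X
id . id :: id . W :: X
id . id :: id . id :: X
id . id :: id . id :: Y
id . id :: id . id :: Z
id . id :: id . id :: W
id . id :: id . id :: id

[X [Y [Z [W id]] . [Y [Z [W id]]]] :: [X [Y [Z [W id]] . [Y [Z [W id]]]] :: [X [Y [Z [W id]]]]]]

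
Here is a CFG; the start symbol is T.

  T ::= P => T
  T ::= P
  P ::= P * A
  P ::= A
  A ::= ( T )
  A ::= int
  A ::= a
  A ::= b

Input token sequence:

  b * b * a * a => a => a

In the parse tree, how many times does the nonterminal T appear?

[T [P [P [P [P [A b]] * [A b]] * [A a]] * [A a]] => [T [P [A a]] => [T [P [A a]]]]]

3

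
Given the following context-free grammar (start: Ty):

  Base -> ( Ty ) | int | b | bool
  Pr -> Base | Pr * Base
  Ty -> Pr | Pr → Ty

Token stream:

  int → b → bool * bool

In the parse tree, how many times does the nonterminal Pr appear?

[Ty [Pr [Base int]] → [Ty [Pr [Base b]] → [Ty [Pr [Pr [Base bool]] * [Base bool]]]]]

4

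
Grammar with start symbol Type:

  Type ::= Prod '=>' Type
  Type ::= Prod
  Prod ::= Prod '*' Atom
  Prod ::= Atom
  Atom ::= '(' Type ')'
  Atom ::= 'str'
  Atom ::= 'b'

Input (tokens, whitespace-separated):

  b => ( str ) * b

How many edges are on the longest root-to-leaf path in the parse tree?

[Type [Prod [Atom b]] => [Type [Prod [Prod [Atom ( [Type [Prod [Atom str]]] )]] * [Atom b]]]]

8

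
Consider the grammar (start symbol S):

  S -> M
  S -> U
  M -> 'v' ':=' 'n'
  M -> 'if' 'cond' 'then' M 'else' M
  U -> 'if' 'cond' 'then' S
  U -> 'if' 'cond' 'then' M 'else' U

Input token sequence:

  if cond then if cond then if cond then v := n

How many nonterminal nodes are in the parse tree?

8

[S [U if cond then [S [U if cond then [S [U if cond then [S [M v := n]]]]]]]]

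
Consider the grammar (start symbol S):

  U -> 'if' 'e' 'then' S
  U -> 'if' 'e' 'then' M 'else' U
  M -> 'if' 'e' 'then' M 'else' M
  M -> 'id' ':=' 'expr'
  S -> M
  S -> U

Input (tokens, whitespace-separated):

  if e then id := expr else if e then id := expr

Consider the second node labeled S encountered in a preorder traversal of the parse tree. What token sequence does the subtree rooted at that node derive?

id := expr

[S [U if e then [M id := expr] else [U if e then [S [M id := expr]]]]]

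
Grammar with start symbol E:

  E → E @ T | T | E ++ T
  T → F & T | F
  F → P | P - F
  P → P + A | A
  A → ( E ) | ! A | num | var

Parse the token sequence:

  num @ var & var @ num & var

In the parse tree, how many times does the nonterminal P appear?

[E [E [E [T [F [P [A num]]]]] @ [T [F [P [A var]]] & [T [F [P [A var]]]]]] @ [T [F [P [A num]]] & [T [F [P [A var]]]]]]

5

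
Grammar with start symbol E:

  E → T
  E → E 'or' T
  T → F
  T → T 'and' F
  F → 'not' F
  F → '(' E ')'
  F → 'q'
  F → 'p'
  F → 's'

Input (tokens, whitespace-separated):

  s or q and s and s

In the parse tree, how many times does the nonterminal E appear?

[E [E [T [F s]]] or [T [T [T [F q]] and [F s]] and [F s]]]

2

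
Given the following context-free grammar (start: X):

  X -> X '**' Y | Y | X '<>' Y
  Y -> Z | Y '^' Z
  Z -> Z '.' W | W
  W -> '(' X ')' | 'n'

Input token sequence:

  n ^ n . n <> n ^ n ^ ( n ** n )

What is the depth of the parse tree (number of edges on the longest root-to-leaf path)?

9

[X [X [Y [Y [Z [W n]]] ^ [Z [Z [W n]] . [W n]]]] <> [Y [Y [Y [Z [W n]]] ^ [Z [W n]]] ^ [Z [W ( [X [X [Y [Z [W n]]]] ** [Y [Z [W n]]]] )]]]]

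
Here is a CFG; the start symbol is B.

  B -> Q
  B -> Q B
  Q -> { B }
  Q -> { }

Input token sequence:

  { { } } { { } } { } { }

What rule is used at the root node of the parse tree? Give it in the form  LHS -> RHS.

B -> Q B

[B [Q { [B [Q { }]] }] [B [Q { [B [Q { }]] }] [B [Q { }] [B [Q { }]]]]]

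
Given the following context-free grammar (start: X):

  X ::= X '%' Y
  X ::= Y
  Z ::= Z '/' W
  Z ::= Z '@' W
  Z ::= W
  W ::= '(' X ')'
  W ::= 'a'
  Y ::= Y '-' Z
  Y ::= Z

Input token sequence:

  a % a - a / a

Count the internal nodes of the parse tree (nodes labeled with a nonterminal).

13

[X [X [Y [Z [W a]]]] % [Y [Y [Z [W a]]] - [Z [Z [W a]] / [W a]]]]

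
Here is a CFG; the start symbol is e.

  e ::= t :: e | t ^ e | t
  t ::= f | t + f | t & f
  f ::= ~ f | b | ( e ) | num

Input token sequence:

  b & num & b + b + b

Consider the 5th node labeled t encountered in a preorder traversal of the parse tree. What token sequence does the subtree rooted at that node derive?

[e [t [t [t [t [t [f b]] & [f num]] & [f b]] + [f b]] + [f b]]]

b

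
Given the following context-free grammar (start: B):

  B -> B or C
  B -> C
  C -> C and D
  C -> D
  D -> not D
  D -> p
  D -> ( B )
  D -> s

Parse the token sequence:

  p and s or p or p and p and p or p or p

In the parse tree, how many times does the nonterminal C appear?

8

[B [B [B [B [B [C [C [D p]] and [D s]]] or [C [D p]]] or [C [C [C [D p]] and [D p]] and [D p]]] or [C [D p]]] or [C [D p]]]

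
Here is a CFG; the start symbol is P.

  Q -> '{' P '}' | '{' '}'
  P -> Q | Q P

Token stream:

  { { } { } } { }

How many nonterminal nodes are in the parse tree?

8

[P [Q { [P [Q { }] [P [Q { }]]] }] [P [Q { }]]]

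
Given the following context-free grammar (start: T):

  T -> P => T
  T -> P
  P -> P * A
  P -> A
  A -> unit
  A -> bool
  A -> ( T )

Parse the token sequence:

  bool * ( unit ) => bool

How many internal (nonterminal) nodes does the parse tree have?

11

[T [P [P [A bool]] * [A ( [T [P [A unit]]] )]] => [T [P [A bool]]]]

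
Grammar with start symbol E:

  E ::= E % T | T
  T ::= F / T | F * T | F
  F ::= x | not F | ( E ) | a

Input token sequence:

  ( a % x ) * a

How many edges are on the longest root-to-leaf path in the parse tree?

7

[E [T [F ( [E [E [T [F a]]] % [T [F x]]] )] * [T [F a]]]]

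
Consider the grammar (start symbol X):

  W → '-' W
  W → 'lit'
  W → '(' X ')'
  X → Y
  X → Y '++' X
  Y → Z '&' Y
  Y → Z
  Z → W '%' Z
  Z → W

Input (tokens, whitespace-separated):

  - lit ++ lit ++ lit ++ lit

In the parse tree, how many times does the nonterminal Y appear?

[X [Y [Z [W - [W lit]]]] ++ [X [Y [Z [W lit]]] ++ [X [Y [Z [W lit]]] ++ [X [Y [Z [W lit]]]]]]]

4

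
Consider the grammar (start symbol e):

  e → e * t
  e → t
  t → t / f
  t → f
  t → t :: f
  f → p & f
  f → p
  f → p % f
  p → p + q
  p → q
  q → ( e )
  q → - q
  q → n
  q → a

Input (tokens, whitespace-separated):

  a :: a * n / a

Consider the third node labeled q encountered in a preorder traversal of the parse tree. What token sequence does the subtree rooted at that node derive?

n

[e [e [t [t [f [p [q a]]]] :: [f [p [q a]]]]] * [t [t [f [p [q n]]]] / [f [p [q a]]]]]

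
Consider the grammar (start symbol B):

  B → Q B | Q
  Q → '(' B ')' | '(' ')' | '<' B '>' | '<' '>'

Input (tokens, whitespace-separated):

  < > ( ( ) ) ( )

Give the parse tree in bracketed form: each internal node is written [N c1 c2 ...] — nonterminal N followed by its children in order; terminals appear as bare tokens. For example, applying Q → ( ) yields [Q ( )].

[B [Q < >] [B [Q ( [B [Q ( )]] )] [B [Q ( )]]]]

B
Q B
< > B
< > Q B
< > ( B ) B
< > ( Q ) B
< > ( ( ) ) B
< > ( ( ) ) Q
< > ( ( ) ) ( )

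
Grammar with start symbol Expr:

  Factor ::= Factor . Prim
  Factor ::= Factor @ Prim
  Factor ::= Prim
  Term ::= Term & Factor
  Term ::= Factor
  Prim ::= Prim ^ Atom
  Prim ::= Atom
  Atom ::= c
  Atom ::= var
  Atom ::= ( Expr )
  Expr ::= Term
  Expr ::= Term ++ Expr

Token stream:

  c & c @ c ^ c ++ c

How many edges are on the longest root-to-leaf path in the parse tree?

6

[Expr [Term [Term [Factor [Prim [Atom c]]]] & [Factor [Factor [Prim [Atom c]]] @ [Prim [Prim [Atom c]] ^ [Atom c]]]] ++ [Expr [Term [Factor [Prim [Atom c]]]]]]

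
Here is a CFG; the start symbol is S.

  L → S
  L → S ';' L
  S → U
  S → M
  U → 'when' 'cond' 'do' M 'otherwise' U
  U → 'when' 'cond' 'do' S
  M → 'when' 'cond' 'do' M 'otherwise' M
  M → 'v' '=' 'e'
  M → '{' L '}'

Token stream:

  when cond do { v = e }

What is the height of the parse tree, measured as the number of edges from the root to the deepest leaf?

7

[S [U when cond do [S [M { [L [S [M v = e]]] }]]]]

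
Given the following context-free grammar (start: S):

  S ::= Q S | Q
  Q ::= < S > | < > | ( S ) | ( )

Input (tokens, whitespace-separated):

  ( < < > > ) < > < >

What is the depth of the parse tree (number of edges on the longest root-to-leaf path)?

6

[S [Q ( [S [Q < [S [Q < >]] >]] )] [S [Q < >] [S [Q < >]]]]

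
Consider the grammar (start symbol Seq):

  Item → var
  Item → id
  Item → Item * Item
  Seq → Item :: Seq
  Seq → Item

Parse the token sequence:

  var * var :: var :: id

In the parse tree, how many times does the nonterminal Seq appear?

3

[Seq [Item [Item var] * [Item var]] :: [Seq [Item var] :: [Seq [Item id]]]]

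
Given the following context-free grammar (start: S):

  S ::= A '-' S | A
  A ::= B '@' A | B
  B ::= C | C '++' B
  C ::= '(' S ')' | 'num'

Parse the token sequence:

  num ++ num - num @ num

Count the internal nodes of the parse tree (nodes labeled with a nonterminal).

13

[S [A [B [C num] ++ [B [C num]]]] - [S [A [B [C num]] @ [A [B [C num]]]]]]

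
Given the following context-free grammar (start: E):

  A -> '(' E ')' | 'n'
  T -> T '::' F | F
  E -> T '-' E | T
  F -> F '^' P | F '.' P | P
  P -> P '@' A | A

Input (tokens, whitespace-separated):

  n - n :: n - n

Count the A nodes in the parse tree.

[E [T [F [P [A n]]]] - [E [T [T [F [P [A n]]]] :: [F [P [A n]]]] - [E [T [F [P [A n]]]]]]]

4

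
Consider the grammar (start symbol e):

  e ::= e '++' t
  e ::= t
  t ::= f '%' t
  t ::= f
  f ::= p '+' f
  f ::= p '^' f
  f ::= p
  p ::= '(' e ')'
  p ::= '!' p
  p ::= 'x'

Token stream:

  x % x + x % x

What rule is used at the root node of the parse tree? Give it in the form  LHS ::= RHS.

e ::= t

[e [t [f [p x]] % [t [f [p x] + [f [p x]]] % [t [f [p x]]]]]]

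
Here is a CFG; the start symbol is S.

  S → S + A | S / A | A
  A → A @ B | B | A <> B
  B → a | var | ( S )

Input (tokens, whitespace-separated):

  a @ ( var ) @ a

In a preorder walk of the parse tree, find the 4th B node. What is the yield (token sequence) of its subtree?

a

[S [A [A [A [B a]] @ [B ( [S [A [B var]]] )]] @ [B a]]]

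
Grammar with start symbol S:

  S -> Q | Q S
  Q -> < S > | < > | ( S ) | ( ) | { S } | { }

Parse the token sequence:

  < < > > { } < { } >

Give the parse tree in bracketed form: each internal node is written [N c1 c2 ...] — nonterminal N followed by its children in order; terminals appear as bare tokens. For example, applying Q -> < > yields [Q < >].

S
Q S
< S > S
< Q > S
< < > > S
< < > > Q S
< < > > { } S
< < > > { } Q
< < > > { } < S >
< < > > { } < Q >
< < > > { } < { } >

[S [Q < [S [Q < >]] >] [S [Q { }] [S [Q < [S [Q { }]] >]]]]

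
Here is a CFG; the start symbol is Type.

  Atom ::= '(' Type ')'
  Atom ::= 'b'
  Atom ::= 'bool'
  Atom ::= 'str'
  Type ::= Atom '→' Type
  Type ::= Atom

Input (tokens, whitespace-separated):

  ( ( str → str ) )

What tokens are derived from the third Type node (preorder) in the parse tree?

[Type [Atom ( [Type [Atom ( [Type [Atom str] → [Type [Atom str]]] )]] )]]

str → str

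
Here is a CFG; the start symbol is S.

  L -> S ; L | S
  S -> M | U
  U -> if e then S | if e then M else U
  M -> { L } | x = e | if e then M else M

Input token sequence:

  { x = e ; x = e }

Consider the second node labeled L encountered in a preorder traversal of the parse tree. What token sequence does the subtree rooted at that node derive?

[S [M { [L [S [M x = e]] ; [L [S [M x = e]]]] }]]

x = e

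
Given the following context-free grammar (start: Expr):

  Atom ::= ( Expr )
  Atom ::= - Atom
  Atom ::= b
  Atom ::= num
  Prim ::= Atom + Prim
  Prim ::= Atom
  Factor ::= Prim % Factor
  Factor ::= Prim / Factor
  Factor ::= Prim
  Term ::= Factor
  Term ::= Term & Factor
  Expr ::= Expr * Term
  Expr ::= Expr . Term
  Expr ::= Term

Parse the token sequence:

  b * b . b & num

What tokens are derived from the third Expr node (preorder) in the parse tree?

[Expr [Expr [Expr [Term [Factor [Prim [Atom b]]]]] * [Term [Factor [Prim [Atom b]]]]] . [Term [Term [Factor [Prim [Atom b]]]] & [Factor [Prim [Atom num]]]]]

b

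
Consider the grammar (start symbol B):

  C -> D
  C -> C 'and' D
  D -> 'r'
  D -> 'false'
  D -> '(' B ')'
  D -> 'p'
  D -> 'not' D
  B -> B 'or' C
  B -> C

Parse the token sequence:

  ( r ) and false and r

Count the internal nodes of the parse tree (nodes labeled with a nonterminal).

10

[B [C [C [C [D ( [B [C [D r]]] )]] and [D false]] and [D r]]]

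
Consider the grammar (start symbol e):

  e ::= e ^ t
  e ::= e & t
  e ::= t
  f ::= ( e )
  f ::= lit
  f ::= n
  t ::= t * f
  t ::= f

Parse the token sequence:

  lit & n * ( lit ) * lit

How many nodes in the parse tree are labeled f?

5

[e [e [t [f lit]]] & [t [t [t [f n]] * [f ( [e [t [f lit]]] )]] * [f lit]]]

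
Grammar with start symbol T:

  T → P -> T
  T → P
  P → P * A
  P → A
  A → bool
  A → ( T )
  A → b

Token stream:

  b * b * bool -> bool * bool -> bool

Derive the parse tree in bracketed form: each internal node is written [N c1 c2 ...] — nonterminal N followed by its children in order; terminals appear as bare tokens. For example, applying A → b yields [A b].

[T [P [P [P [A b]] * [A b]] * [A bool]] -> [T [P [P [A bool]] * [A bool]] -> [T [P [A bool]]]]]

T
P -> T
P * A -> T
P * A * A -> T
A * A * A -> T
b * A * A -> T
b * b * A -> T
b * b * bool -> T
b * b * bool -> P -> T
b * b * bool -> P * A -> T
b * b * bool -> A * A -> T
b * b * bool -> bool * A -> T
b * b * bool -> bool * bool -> T
b * b * bool -> bool * bool -> P
b * b * bool -> bool * bool -> A
b * b * bool -> bool * bool -> bool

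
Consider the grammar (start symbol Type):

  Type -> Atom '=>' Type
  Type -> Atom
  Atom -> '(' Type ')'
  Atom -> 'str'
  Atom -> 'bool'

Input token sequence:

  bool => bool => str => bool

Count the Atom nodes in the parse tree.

[Type [Atom bool] => [Type [Atom bool] => [Type [Atom str] => [Type [Atom bool]]]]]

4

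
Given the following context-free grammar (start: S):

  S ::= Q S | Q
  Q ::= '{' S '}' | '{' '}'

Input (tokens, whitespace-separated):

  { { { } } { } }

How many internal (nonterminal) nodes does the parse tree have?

8

[S [Q { [S [Q { [S [Q { }]] }] [S [Q { }]]] }]]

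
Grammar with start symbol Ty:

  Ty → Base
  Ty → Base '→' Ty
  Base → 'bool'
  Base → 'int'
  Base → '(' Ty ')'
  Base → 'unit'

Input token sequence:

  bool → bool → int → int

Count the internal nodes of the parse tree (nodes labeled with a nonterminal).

8

[Ty [Base bool] → [Ty [Base bool] → [Ty [Base int] → [Ty [Base int]]]]]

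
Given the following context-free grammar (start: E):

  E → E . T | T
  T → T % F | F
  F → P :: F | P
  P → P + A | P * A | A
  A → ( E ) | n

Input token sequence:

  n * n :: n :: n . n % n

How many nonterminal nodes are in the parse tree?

22

[E [E [T [F [P [P [A n]] * [A n]] :: [F [P [A n]] :: [F [P [A n]]]]]]] . [T [T [F [P [A n]]]] % [F [P [A n]]]]]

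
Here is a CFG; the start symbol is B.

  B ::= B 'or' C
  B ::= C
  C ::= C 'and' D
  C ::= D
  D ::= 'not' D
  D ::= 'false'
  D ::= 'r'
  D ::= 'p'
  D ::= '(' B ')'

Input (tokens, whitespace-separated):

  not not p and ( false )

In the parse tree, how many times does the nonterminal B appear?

[B [C [C [D not [D not [D p]]]] and [D ( [B [C [D false]]] )]]]

2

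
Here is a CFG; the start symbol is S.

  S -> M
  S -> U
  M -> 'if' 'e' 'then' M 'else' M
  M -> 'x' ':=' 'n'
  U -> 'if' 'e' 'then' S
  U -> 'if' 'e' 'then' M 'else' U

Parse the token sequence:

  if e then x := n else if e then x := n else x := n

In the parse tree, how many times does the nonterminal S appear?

[S [M if e then [M x := n] else [M if e then [M x := n] else [M x := n]]]]

1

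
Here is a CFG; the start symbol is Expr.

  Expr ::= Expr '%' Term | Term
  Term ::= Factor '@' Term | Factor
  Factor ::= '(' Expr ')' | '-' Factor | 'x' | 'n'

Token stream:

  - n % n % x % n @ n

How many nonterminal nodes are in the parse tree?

15

[Expr [Expr [Expr [Expr [Term [Factor - [Factor n]]]] % [Term [Factor n]]] % [Term [Factor x]]] % [Term [Factor n] @ [Term [Factor n]]]]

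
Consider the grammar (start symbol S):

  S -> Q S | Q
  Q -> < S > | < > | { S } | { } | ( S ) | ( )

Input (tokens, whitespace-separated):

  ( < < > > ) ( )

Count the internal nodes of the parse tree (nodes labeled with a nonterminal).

8

[S [Q ( [S [Q < [S [Q < >]] >]] )] [S [Q ( )]]]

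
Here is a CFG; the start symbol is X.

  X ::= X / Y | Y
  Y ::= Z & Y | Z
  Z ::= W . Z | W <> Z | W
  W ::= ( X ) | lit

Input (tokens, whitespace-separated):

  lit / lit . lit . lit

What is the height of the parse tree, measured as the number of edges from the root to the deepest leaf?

6

[X [X [Y [Z [W lit]]]] / [Y [Z [W lit] . [Z [W lit] . [Z [W lit]]]]]]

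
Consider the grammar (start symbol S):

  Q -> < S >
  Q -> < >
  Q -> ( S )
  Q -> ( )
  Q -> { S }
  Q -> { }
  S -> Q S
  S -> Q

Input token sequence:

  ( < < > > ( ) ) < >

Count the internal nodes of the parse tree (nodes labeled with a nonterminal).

10

[S [Q ( [S [Q < [S [Q < >]] >] [S [Q ( )]]] )] [S [Q < >]]]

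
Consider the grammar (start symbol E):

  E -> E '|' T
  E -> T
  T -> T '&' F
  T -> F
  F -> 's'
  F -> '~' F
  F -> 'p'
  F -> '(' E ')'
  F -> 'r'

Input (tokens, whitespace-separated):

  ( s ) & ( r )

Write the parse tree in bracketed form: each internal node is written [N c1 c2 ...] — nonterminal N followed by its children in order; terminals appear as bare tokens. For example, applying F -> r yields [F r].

[E [T [T [F ( [E [T [F s]]] )]] & [F ( [E [T [F r]]] )]]]

E
T
T & F
F & F
( E ) & F
( T ) & F
( F ) & F
( s ) & F
( s ) & ( E )
( s ) & ( T )
( s ) & ( F )
( s ) & ( r )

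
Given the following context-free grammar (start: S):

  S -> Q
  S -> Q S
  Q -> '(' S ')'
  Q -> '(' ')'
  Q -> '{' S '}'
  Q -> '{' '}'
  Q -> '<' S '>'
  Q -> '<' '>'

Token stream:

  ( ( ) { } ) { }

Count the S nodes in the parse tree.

4

[S [Q ( [S [Q ( )] [S [Q { }]]] )] [S [Q { }]]]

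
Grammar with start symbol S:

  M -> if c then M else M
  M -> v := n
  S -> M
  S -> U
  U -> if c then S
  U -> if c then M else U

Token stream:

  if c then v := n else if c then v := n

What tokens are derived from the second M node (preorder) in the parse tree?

v := n

[S [U if c then [M v := n] else [U if c then [S [M v := n]]]]]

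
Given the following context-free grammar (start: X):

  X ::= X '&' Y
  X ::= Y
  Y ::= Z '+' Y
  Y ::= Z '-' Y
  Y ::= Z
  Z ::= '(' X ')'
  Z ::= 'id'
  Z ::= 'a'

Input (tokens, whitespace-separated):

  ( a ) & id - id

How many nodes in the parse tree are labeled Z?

[X [X [Y [Z ( [X [Y [Z a]]] )]]] & [Y [Z id] - [Y [Z id]]]]

4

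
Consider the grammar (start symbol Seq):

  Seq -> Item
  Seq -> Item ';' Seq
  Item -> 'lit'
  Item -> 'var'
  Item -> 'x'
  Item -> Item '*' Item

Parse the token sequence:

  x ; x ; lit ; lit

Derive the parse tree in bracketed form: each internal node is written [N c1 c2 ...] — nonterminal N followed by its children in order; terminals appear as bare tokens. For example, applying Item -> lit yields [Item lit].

Seq
Item ; Seq
x ; Seq
x ; Item ; Seq
x ; x ; Seq
x ; x ; Item ; Seq
x ; x ; lit ; Seq
x ; x ; lit ; Item
x ; x ; lit ; lit

[Seq [Item x] ; [Seq [Item x] ; [Seq [Item lit] ; [Seq [Item lit]]]]]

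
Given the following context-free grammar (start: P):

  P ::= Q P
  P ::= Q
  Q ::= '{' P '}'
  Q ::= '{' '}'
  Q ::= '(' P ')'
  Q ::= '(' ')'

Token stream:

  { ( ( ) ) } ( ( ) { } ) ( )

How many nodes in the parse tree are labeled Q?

7

[P [Q { [P [Q ( [P [Q ( )]] )]] }] [P [Q ( [P [Q ( )] [P [Q { }]]] )] [P [Q ( )]]]]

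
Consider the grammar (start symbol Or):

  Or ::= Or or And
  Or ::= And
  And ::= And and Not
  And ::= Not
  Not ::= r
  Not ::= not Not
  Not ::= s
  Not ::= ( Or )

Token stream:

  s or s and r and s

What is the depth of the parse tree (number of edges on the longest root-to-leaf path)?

[Or [Or [And [Not s]]] or [And [And [And [Not s]] and [Not r]] and [Not s]]]

5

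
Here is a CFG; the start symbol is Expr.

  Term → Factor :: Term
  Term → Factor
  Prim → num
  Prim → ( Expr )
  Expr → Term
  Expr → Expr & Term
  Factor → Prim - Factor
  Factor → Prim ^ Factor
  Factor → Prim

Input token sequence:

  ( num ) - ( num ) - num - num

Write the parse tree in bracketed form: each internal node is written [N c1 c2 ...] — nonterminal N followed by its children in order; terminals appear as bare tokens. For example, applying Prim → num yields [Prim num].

Expr
Term
Factor
Prim - Factor
( Expr ) - Factor
( Term ) - Factor
( Factor ) - Factor
( Prim ) - Factor
( num ) - Factor
( num ) - Prim - Factor
( num ) - ( Expr ) - Factor
( num ) - ( Term ) - Factor
( num ) - ( Factor ) - Factor
( num ) - ( Prim ) - Factor
( num ) - ( num ) - Factor
( num ) - ( num ) - Prim - Factor
( num ) - ( num ) - num - Factor
( num ) - ( num ) - num - Prim
( num ) - ( num ) - num - num

[Expr [Term [Factor [Prim ( [Expr [Term [Factor [Prim num]]]] )] - [Factor [Prim ( [Expr [Term [Factor [Prim num]]]] )] - [Factor [Prim num] - [Factor [Prim num]]]]]]]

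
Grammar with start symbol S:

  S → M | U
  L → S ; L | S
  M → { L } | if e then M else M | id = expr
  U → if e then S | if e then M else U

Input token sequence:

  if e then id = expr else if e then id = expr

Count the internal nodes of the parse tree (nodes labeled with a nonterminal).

[S [U if e then [M id = expr] else [U if e then [S [M id = expr]]]]]

6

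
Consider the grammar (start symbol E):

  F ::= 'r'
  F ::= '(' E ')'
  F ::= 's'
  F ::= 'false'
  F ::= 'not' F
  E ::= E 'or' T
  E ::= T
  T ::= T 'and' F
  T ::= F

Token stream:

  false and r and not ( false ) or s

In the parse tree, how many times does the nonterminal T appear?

[E [E [T [T [T [F false]] and [F r]] and [F not [F ( [E [T [F false]]] )]]]] or [T [F s]]]

5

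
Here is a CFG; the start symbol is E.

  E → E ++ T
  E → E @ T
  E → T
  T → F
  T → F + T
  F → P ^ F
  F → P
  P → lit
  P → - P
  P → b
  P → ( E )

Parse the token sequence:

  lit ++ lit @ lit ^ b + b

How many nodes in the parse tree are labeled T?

[E [E [E [T [F [P lit]]]] ++ [T [F [P lit]]]] @ [T [F [P lit] ^ [F [P b]]] + [T [F [P b]]]]]

4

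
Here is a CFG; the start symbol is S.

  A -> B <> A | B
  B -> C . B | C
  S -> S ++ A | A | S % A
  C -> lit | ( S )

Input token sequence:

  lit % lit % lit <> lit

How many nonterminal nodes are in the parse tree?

[S [S [S [A [B [C lit]]]] % [A [B [C lit]]]] % [A [B [C lit]] <> [A [B [C lit]]]]]

15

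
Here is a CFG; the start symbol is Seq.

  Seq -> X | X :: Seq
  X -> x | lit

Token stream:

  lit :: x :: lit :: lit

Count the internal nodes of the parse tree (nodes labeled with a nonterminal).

[Seq [X lit] :: [Seq [X x] :: [Seq [X lit] :: [Seq [X lit]]]]]

8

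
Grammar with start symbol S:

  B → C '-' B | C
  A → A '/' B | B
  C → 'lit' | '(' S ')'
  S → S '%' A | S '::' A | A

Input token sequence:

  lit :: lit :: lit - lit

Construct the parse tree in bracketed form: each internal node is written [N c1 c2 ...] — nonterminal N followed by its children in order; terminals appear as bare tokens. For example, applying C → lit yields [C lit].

S
S :: A
S :: A :: A
A :: A :: A
B :: A :: A
C :: A :: A
lit :: A :: A
lit :: B :: A
lit :: C :: A
lit :: lit :: A
lit :: lit :: B
lit :: lit :: C - B
lit :: lit :: lit - B
lit :: lit :: lit - C
lit :: lit :: lit - lit

[S [S [S [A [B [C lit]]]] :: [A [B [C lit]]]] :: [A [B [C lit] - [B [C lit]]]]]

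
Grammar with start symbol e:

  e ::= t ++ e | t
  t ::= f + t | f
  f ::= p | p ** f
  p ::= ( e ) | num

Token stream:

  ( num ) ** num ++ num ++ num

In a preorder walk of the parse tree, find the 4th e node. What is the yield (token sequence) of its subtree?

[e [t [f [p ( [e [t [f [p num]]]] )] ** [f [p num]]]] ++ [e [t [f [p num]]] ++ [e [t [f [p num]]]]]]

num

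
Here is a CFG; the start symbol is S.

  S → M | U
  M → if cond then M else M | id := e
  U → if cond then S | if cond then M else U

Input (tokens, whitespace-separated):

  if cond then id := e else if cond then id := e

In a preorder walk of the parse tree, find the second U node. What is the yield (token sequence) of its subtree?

if cond then id := e

[S [U if cond then [M id := e] else [U if cond then [S [M id := e]]]]]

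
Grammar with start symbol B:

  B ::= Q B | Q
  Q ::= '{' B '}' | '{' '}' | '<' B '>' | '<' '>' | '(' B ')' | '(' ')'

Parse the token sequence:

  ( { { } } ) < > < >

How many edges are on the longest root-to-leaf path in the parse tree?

6

[B [Q ( [B [Q { [B [Q { }]] }]] )] [B [Q < >] [B [Q < >]]]]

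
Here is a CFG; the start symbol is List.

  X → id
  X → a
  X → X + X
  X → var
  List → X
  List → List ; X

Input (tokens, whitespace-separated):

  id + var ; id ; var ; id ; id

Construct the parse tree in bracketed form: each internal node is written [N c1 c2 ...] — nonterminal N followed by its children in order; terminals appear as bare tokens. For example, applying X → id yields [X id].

[List [List [List [List [List [X [X id] + [X var]]] ; [X id]] ; [X var]] ; [X id]] ; [X id]]

List
List ; X
List ; X ; X
List ; X ; X ; X
List ; X ; X ; X ; X
X ; X ; X ; X ; X
X + X ; X ; X ; X ; X
id + X ; X ; X ; X ; X
id + var ; X ; X ; X ; X
id + var ; id ; X ; X ; X
id + var ; id ; var ; X ; X
id + var ; id ; var ; id ; X
id + var ; id ; var ; id ; id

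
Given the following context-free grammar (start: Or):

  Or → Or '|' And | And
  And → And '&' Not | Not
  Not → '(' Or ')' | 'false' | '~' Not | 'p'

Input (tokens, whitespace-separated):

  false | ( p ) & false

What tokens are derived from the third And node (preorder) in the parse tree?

( p )

[Or [Or [And [Not false]]] | [And [And [Not ( [Or [And [Not p]]] )]] & [Not false]]]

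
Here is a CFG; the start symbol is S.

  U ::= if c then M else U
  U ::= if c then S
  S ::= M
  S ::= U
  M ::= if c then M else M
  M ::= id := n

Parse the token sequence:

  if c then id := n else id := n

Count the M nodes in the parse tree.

[S [M if c then [M id := n] else [M id := n]]]

3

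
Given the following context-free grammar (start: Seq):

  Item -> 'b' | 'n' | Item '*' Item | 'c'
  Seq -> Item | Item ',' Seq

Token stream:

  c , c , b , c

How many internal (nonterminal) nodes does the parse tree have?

8

[Seq [Item c] , [Seq [Item c] , [Seq [Item b] , [Seq [Item c]]]]]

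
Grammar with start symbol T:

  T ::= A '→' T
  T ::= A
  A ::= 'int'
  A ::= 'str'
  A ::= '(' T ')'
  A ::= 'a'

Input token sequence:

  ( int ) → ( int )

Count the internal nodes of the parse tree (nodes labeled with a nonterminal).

[T [A ( [T [A int]] )] → [T [A ( [T [A int]] )]]]

8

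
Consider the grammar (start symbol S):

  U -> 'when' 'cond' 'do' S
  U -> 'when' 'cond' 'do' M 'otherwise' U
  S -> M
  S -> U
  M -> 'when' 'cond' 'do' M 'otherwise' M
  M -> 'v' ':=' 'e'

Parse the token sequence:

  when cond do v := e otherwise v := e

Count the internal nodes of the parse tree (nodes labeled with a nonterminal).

[S [M when cond do [M v := e] otherwise [M v := e]]]

4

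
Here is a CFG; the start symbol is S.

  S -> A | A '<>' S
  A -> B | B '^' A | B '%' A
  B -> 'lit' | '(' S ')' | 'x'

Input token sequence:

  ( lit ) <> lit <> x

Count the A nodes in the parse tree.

[S [A [B ( [S [A [B lit]]] )]] <> [S [A [B lit]] <> [S [A [B x]]]]]

4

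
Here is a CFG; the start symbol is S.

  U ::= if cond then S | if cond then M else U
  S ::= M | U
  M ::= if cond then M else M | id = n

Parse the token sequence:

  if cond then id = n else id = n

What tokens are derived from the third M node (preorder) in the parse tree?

[S [M if cond then [M id = n] else [M id = n]]]

id = n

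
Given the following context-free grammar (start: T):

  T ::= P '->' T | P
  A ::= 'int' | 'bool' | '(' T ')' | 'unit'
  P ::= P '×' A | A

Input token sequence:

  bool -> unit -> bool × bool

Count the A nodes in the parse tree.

[T [P [A bool]] -> [T [P [A unit]] -> [T [P [P [A bool]] × [A bool]]]]]

4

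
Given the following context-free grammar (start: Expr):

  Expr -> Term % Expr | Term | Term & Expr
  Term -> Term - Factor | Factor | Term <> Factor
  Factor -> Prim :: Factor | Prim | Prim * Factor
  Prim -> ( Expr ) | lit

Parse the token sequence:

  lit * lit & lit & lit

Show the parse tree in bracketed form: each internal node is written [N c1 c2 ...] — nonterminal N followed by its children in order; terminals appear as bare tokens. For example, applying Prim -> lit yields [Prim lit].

[Expr [Term [Factor [Prim lit] * [Factor [Prim lit]]]] & [Expr [Term [Factor [Prim lit]]] & [Expr [Term [Factor [Prim lit]]]]]]

Expr
Term & Expr
Factor & Expr
Prim * Factor & Expr
lit * Factor & Expr
lit * Prim & Expr
lit * lit & Expr
lit * lit & Term & Expr
lit * lit & Factor & Expr
lit * lit & Prim & Expr
lit * lit & lit & Expr
lit * lit & lit & Term
lit * lit & lit & Factor
lit * lit & lit & Prim
lit * lit & lit & lit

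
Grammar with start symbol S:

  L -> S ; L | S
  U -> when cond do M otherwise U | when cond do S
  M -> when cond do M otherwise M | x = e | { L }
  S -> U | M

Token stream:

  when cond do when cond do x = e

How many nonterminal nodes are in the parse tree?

6

[S [U when cond do [S [U when cond do [S [M x = e]]]]]]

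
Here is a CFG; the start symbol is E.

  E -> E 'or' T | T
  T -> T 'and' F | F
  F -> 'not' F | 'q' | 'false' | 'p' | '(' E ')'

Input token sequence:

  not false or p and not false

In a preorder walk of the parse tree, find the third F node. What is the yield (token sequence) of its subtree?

[E [E [T [F not [F false]]]] or [T [T [F p]] and [F not [F false]]]]

p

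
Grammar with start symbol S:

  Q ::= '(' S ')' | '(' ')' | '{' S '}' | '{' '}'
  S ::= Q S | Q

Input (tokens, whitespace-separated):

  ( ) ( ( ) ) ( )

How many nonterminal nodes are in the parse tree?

8

[S [Q ( )] [S [Q ( [S [Q ( )]] )] [S [Q ( )]]]]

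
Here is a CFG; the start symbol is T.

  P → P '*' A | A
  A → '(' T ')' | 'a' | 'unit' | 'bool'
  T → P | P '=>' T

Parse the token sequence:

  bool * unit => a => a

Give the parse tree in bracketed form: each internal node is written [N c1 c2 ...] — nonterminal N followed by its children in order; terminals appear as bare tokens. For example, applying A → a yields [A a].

[T [P [P [A bool]] * [A unit]] => [T [P [A a]] => [T [P [A a]]]]]

T
P => T
P * A => T
A * A => T
bool * A => T
bool * unit => T
bool * unit => P => T
bool * unit => A => T
bool * unit => a => T
bool * unit => a => P
bool * unit => a => A
bool * unit => a => a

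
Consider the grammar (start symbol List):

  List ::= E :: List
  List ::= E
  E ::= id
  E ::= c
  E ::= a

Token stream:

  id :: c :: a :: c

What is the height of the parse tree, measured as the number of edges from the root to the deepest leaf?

[List [E id] :: [List [E c] :: [List [E a] :: [List [E c]]]]]

5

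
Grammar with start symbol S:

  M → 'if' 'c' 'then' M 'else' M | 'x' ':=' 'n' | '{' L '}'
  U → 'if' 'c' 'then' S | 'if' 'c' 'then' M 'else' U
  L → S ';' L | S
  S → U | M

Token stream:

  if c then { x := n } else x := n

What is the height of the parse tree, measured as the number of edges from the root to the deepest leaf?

6

[S [M if c then [M { [L [S [M x := n]]] }] else [M x := n]]]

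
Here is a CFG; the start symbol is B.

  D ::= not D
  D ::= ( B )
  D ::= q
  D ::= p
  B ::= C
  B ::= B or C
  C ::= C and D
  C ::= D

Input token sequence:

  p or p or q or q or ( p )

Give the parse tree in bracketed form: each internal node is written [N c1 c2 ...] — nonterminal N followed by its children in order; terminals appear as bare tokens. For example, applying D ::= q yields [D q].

B
B or C
B or C or C
B or C or C or C
B or C or C or C or C
C or C or C or C or C
D or C or C or C or C
p or C or C or C or C
p or D or C or C or C
p or p or C or C or C
p or p or D or C or C
p or p or q or C or C
p or p or q or D or C
p or p or q or q or C
p or p or q or q or D
p or p or q or q or ( B )
p or p or q or q or ( C )
p or p or q or q or ( D )
p or p or q or q or ( p )

[B [B [B [B [B [C [D p]]] or [C [D p]]] or [C [D q]]] or [C [D q]]] or [C [D ( [B [C [D p]]] )]]]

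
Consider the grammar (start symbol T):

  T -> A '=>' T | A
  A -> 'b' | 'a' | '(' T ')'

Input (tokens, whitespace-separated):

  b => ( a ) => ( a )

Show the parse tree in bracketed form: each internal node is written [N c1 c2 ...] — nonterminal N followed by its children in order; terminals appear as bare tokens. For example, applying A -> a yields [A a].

[T [A b] => [T [A ( [T [A a]] )] => [T [A ( [T [A a]] )]]]]

T
A => T
b => T
b => A => T
b => ( T ) => T
b => ( A ) => T
b => ( a ) => T
b => ( a ) => A
b => ( a ) => ( T )
b => ( a ) => ( A )
b => ( a ) => ( a )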